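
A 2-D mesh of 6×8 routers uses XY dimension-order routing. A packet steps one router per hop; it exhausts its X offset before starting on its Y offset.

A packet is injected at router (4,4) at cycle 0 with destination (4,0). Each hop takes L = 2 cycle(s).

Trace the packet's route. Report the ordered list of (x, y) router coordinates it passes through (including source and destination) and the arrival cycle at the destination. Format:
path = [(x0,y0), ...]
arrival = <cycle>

[0] x=4 y=4 t=0
[1] x=4 y=3 t=2 →S
[2] x=4 y=2 t=4 →S
[3] x=4 y=1 t=6 →S
[4] x=4 y=0 t=8 →S

path = [(4,4), (4,3), (4,2), (4,1), (4,0)]
arrival = 8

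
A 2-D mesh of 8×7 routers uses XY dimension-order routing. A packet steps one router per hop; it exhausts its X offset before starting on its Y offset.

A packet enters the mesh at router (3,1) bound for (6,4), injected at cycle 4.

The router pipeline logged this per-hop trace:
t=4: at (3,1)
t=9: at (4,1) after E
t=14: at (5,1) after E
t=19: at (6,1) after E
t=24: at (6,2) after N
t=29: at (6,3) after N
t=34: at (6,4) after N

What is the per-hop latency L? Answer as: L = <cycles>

From hop 0 (4) to hop 1 (9): +5 cycles.
That increment is L by definition: L = 5.

L = 5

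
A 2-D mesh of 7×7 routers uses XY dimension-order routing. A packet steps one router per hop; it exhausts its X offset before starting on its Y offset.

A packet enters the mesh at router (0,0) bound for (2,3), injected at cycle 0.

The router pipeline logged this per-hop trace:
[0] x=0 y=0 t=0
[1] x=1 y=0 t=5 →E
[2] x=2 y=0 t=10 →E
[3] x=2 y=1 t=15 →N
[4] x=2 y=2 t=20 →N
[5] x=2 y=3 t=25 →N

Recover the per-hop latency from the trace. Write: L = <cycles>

L = 5

Δcyc across hop 0→1: 5 − 0 = 5.
Per-hop latency L = Δcyc = 5.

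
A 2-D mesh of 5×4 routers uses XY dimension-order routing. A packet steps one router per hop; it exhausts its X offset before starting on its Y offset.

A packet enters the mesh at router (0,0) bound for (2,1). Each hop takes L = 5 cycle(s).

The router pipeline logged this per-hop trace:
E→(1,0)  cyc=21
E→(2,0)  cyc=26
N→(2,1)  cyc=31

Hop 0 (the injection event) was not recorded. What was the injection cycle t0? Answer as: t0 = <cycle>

cyc[1] = 21 and cyc[k] = t0 + k·L for every k.
Therefore t0 = 21 − L = 16.

t0 = 16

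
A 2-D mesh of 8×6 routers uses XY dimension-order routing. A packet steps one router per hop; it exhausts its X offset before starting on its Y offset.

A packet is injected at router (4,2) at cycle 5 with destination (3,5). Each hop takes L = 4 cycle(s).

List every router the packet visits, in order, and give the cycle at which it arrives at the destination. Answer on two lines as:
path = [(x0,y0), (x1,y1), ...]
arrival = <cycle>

path = [(4,2), (3,2), (3,3), (3,4), (3,5)]
arrival = 21

[0] x=4 y=2 t=5
[1] x=3 y=2 t=9 →W
[2] x=3 y=3 t=13 →N
[3] x=3 y=4 t=17 →N
[4] x=3 y=5 t=21 →N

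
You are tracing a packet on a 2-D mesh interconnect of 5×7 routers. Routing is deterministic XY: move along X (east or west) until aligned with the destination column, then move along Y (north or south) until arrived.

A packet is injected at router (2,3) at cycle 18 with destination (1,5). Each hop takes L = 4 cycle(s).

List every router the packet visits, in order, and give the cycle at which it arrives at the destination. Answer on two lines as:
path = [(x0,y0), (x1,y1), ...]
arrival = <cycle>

[0] x=2 y=3 t=18
[1] x=1 y=3 t=22 →W
[2] x=1 y=4 t=26 →N
[3] x=1 y=5 t=30 →N

path = [(2,3), (1,3), (1,4), (1,5)]
arrival = 30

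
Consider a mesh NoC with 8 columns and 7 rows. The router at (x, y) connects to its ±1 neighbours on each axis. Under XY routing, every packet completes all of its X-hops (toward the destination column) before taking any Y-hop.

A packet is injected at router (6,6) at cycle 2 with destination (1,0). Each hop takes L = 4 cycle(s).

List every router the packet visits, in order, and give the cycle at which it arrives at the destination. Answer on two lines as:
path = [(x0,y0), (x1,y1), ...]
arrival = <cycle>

path = [(6,6), (5,6), (4,6), (3,6), (2,6), (1,6), (1,5), (1,4), (1,3), (1,2), (1,1), (1,0)]
arrival = 46

hop 0: (6,6) @ cyc 2
hop 1: (5,6) @ cyc 6  [W]
hop 2: (4,6) @ cyc 10  [W]
hop 3: (3,6) @ cyc 14  [W]
hop 4: (2,6) @ cyc 18  [W]
hop 5: (1,6) @ cyc 22  [W]
hop 6: (1,5) @ cyc 26  [S]
hop 7: (1,4) @ cyc 30  [S]
hop 8: (1,3) @ cyc 34  [S]
hop 9: (1,2) @ cyc 38  [S]
hop 10: (1,1) @ cyc 42  [S]
hop 11: (1,0) @ cyc 46  [S]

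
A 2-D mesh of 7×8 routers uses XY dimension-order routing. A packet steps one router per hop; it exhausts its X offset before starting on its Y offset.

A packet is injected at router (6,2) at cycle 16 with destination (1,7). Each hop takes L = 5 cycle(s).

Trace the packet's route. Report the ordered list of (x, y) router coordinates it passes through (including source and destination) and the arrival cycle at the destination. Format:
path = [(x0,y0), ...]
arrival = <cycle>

t=16: at (6,2)
t=21: at (5,2) after W
t=26: at (4,2) after W
t=31: at (3,2) after W
t=36: at (2,2) after W
t=41: at (1,2) after W
t=46: at (1,3) after N
t=51: at (1,4) after N
t=56: at (1,5) after N
t=61: at (1,6) after N
t=66: at (1,7) after N

path = [(6,2), (5,2), (4,2), (3,2), (2,2), (1,2), (1,3), (1,4), (1,5), (1,6), (1,7)]
arrival = 66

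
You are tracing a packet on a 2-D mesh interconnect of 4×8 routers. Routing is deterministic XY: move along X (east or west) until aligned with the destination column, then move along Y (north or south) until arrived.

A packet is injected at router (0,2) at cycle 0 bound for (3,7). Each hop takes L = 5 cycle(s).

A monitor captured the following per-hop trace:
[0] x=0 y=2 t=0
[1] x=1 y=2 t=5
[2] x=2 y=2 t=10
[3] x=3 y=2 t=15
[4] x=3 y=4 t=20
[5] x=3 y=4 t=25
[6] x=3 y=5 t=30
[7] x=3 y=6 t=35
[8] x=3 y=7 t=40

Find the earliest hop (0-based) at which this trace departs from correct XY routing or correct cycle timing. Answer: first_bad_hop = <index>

[1] (+1,+0) / 5c ⇒ ok
[2] (+1,+0) / 5c ⇒ ok
[3] (+1,+0) / 5c ⇒ ok
[4] (+0,+2) / 5c ⇒ BAD: non-unit step

first_bad_hop = 4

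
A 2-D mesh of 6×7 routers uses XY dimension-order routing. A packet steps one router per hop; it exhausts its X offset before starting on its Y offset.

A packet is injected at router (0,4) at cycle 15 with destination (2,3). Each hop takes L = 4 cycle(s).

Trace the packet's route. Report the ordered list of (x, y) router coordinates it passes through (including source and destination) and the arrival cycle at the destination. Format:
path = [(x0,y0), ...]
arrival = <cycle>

  0. router=(0,4) cycle=15 (inject)
  1. router=(1,4) cycle=19 dir=E
  2. router=(2,4) cycle=23 dir=E
  3. router=(2,3) cycle=27 dir=S

path = [(0,4), (1,4), (2,4), (2,3)]
arrival = 27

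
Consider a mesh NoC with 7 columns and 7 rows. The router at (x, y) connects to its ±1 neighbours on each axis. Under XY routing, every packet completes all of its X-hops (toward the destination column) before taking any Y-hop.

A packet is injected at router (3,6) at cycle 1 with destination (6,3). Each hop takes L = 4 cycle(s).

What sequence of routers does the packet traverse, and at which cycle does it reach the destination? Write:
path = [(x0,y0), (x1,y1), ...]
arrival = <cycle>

  0. router=(3,6) cycle=1 (inject)
  1. router=(4,6) cycle=5 dir=E
  2. router=(5,6) cycle=9 dir=E
  3. router=(6,6) cycle=13 dir=E
  4. router=(6,5) cycle=17 dir=S
  5. router=(6,4) cycle=21 dir=S
  6. router=(6,3) cycle=25 dir=S

path = [(3,6), (4,6), (5,6), (6,6), (6,5), (6,4), (6,3)]
arrival = 25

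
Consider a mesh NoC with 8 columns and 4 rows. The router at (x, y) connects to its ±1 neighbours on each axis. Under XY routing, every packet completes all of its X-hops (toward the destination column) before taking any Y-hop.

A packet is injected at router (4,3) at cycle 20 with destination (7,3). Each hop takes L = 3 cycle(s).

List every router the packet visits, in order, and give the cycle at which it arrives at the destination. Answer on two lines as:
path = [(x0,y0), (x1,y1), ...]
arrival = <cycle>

path = [(4,3), (5,3), (6,3), (7,3)]
arrival = 29

src (4,3)  cyc=20
E→(5,3)  cyc=23
E→(6,3)  cyc=26
E→(7,3)  cyc=29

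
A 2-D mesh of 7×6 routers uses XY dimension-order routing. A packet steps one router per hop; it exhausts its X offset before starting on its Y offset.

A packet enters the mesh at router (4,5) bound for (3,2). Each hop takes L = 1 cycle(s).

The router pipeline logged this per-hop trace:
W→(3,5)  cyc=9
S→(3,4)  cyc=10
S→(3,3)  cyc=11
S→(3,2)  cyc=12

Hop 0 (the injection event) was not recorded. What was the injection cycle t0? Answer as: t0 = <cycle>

t0 = 8

cyc[1] = 9 and cyc[k] = t0 + k·L for every k.
t0 = cyc[1] − L = 9 − 1 = 8.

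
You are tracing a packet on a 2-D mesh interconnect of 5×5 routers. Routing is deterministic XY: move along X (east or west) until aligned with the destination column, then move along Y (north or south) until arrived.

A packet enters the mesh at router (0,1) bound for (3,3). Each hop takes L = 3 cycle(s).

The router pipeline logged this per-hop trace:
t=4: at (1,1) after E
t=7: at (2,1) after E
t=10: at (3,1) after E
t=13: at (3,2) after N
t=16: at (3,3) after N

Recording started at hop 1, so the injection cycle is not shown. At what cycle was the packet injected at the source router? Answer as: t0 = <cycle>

At hop 1 the cycle is 4; in general cyc_k = t0 + kL.
Subtract one hop: t0 = 4 − 3 = 1.

t0 = 1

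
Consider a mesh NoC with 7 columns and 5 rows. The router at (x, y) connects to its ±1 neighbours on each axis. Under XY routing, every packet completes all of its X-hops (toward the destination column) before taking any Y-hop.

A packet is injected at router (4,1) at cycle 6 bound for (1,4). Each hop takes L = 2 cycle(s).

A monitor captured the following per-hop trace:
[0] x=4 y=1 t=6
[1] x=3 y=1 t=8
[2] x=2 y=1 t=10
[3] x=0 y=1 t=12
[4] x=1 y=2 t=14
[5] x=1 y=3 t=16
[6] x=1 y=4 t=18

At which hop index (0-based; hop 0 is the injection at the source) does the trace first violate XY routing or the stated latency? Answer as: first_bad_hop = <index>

first_bad_hop = 3

hop 1: step (-1,+0), +2 cyc — ok
hop 2: step (-1,+0), +2 cyc — ok
hop 3: step (-2,+0), +2 cyc — BAD: non-unit step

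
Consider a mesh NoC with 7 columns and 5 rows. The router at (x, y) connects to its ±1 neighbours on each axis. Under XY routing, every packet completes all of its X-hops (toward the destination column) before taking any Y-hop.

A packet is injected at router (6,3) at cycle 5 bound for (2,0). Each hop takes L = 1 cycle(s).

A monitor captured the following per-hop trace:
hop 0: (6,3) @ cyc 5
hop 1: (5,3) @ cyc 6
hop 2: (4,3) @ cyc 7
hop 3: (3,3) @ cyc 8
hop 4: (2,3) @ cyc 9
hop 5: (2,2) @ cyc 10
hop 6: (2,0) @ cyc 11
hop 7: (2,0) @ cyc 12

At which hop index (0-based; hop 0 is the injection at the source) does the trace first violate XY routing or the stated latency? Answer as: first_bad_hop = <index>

hop 1: step (-1,+0), +1 cyc — ok
hop 2: step (-1,+0), +1 cyc — ok
hop 3: step (-1,+0), +1 cyc — ok
hop 4: step (-1,+0), +1 cyc — ok
hop 5: step (+0,-1), +1 cyc — ok
hop 6: step (+0,-2), +1 cyc — BAD: non-unit step

first_bad_hop = 6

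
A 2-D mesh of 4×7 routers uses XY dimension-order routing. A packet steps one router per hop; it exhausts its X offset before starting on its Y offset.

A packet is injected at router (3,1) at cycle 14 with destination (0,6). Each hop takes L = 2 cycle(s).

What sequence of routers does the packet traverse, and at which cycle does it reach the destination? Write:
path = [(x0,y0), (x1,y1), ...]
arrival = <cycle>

path = [(3,1), (2,1), (1,1), (0,1), (0,2), (0,3), (0,4), (0,5), (0,6)]
arrival = 30

#0 — 3,1 | c14
#1 — 2,1 | c16 | W
#2 — 1,1 | c18 | W
#3 — 0,1 | c20 | W
#4 — 0,2 | c22 | N
#5 — 0,3 | c24 | N
#6 — 0,4 | c26 | N
#7 — 0,5 | c28 | N
#8 — 0,6 | c30 | N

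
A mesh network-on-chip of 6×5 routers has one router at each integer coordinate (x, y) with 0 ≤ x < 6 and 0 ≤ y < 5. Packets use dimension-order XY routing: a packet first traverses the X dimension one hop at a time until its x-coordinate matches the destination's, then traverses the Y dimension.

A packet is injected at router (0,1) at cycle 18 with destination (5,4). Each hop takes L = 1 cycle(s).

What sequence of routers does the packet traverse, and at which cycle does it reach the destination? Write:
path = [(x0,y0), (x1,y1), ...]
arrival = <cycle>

path = [(0,1), (1,1), (2,1), (3,1), (4,1), (5,1), (5,2), (5,3), (5,4)]
arrival = 26

src (0,1)  cyc=18
E→(1,1)  cyc=19
E→(2,1)  cyc=20
E→(3,1)  cyc=21
E→(4,1)  cyc=22
E→(5,1)  cyc=23
N→(5,2)  cyc=24
N→(5,3)  cyc=25
N→(5,4)  cyc=26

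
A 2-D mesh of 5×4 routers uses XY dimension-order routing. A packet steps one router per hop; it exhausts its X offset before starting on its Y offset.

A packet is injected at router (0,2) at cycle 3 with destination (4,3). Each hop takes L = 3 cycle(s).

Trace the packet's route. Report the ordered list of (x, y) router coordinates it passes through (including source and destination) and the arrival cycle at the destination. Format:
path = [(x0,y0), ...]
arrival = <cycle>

path = [(0,2), (1,2), (2,2), (3,2), (4,2), (4,3)]
arrival = 18

src (0,2)  cyc=3
E→(1,2)  cyc=6
E→(2,2)  cyc=9
E→(3,2)  cyc=12
E→(4,2)  cyc=15
N→(4,3)  cyc=18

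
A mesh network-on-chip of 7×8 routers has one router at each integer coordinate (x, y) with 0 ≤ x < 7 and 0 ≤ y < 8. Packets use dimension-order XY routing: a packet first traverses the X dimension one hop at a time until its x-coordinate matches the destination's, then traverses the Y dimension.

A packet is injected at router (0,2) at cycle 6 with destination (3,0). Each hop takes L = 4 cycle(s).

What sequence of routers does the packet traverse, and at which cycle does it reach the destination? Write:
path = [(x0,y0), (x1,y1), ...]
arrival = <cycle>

[0] x=0 y=2 t=6
[1] x=1 y=2 t=10 →E
[2] x=2 y=2 t=14 →E
[3] x=3 y=2 t=18 →E
[4] x=3 y=1 t=22 →S
[5] x=3 y=0 t=26 →S

path = [(0,2), (1,2), (2,2), (3,2), (3,1), (3,0)]
arrival = 26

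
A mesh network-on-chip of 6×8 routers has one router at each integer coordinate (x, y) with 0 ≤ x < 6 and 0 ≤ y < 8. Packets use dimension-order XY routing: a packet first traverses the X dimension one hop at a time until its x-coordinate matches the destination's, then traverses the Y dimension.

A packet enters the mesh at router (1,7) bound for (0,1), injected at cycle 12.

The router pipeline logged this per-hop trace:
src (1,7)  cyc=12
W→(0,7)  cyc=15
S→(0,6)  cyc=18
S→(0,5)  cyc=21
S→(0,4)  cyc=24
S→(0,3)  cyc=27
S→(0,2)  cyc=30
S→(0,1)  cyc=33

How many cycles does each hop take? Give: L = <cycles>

Between hops 0 and 1 the cycle counter advances 15 − 12 = 3.
Per-hop latency L = Δcyc = 3.

L = 3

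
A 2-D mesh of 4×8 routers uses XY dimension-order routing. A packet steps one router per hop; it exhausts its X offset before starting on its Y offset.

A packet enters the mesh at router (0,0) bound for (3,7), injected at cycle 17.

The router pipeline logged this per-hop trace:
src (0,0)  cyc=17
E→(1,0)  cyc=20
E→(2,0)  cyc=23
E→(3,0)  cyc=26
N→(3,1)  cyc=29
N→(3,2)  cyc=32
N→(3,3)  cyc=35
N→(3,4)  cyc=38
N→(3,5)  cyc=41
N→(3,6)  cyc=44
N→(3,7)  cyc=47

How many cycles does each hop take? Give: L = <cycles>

L = 3

cyc[1] − cyc[0] = 20 − 17 = 3.
One hop costs L cycles, so L = 3.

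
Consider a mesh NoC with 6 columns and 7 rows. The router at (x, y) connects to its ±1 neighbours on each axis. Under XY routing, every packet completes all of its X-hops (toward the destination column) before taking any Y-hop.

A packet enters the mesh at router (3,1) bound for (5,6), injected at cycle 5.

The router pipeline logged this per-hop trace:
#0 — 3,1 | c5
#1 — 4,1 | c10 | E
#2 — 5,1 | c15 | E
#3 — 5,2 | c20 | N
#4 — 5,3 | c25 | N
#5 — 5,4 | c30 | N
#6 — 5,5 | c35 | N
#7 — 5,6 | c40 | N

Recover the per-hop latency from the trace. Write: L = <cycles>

cyc[1] − cyc[0] = 10 − 5 = 5.
One hop costs L cycles, so L = 5.

L = 5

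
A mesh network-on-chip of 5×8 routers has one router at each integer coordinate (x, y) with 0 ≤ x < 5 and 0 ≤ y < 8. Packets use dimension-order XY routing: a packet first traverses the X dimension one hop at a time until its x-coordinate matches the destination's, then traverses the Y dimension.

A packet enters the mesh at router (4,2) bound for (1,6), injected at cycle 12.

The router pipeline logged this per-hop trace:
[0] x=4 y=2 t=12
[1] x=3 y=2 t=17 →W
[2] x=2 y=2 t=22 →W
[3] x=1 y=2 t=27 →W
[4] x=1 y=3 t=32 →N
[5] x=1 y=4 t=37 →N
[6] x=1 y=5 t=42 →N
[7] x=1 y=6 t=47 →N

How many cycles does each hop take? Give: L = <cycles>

L = 5

Δcyc across hop 0→1: 17 − 12 = 5.
Per-hop latency L = Δcyc = 5.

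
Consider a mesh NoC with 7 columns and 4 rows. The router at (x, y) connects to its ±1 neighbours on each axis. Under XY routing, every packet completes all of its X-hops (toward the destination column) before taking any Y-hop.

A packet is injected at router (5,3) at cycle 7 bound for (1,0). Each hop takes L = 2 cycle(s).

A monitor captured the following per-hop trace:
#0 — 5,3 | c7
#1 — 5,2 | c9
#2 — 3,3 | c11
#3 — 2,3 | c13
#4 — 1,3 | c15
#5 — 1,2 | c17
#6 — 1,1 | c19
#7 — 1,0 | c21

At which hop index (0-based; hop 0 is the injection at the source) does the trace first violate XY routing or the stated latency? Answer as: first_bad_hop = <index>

first_bad_hop = 1

[1] (+0,-1) / 2c ⇒ BAD: Y-move but x=5≠1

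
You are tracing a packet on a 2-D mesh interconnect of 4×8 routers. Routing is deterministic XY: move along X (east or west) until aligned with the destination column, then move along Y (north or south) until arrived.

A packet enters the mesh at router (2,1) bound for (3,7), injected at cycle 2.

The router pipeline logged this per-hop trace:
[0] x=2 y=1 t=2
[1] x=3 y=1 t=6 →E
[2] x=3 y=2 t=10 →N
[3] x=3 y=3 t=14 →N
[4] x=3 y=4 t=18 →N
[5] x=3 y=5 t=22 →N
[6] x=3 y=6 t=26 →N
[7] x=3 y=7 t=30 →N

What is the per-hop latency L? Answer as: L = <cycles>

L = 4

From hop 0 (2) to hop 1 (6): +4 cycles.
Per-hop latency L = Δcyc = 4.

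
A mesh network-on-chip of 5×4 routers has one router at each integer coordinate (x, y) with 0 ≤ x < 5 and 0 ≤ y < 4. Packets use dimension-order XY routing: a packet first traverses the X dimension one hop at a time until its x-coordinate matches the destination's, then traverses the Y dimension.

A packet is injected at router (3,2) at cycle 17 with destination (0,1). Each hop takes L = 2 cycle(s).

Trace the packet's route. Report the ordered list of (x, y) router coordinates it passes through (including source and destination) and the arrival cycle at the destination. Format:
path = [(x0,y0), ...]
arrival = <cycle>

  0. router=(3,2) cycle=17 (inject)
  1. router=(2,2) cycle=19 dir=W
  2. router=(1,2) cycle=21 dir=W
  3. router=(0,2) cycle=23 dir=W
  4. router=(0,1) cycle=25 dir=S

path = [(3,2), (2,2), (1,2), (0,2), (0,1)]
arrival = 25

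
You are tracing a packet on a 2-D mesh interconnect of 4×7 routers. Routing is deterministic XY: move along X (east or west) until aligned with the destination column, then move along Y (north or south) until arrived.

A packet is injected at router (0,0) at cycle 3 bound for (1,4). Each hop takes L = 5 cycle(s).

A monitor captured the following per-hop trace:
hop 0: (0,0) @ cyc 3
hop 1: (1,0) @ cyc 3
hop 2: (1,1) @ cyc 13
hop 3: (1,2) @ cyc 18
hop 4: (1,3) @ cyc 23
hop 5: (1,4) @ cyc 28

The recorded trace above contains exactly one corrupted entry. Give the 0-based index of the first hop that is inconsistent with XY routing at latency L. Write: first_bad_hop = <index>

hop 1: step (+1,+0), +0 cyc — BAD: Δcyc=0≠L

first_bad_hop = 1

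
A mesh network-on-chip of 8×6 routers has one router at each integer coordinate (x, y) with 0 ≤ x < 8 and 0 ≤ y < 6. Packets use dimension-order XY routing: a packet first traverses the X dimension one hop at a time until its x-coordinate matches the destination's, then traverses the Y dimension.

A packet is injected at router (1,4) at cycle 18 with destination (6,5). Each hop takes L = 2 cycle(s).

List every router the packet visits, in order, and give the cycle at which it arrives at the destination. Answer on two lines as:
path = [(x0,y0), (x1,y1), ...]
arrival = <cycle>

path = [(1,4), (2,4), (3,4), (4,4), (5,4), (6,4), (6,5)]
arrival = 30

t=18: at (1,4)
t=20: at (2,4) after E
t=22: at (3,4) after E
t=24: at (4,4) after E
t=26: at (5,4) after E
t=28: at (6,4) after E
t=30: at (6,5) after N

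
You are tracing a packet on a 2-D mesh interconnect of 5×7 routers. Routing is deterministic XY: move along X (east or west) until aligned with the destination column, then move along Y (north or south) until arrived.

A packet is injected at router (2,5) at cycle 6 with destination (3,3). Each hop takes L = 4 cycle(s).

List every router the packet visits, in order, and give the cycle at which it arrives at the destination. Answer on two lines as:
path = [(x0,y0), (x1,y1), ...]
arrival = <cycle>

  0. router=(2,5) cycle=6 (inject)
  1. router=(3,5) cycle=10 dir=E
  2. router=(3,4) cycle=14 dir=S
  3. router=(3,3) cycle=18 dir=S

path = [(2,5), (3,5), (3,4), (3,3)]
arrival = 18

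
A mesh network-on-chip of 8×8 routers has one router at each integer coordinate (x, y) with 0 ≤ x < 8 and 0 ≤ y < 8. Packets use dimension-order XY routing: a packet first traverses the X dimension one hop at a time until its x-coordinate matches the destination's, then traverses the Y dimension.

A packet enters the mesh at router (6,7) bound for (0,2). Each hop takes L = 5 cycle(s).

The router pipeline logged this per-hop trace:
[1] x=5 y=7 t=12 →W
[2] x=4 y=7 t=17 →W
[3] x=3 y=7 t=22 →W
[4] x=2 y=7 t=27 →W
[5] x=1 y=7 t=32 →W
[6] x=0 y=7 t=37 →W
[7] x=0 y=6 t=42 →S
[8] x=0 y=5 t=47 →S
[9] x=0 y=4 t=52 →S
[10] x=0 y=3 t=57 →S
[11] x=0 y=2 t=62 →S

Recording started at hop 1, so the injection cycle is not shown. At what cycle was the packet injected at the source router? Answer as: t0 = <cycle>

At hop 1 the cycle is 12; in general cyc_k = t0 + kL.
t0 = cyc[1] − L = 12 − 5 = 7.

t0 = 7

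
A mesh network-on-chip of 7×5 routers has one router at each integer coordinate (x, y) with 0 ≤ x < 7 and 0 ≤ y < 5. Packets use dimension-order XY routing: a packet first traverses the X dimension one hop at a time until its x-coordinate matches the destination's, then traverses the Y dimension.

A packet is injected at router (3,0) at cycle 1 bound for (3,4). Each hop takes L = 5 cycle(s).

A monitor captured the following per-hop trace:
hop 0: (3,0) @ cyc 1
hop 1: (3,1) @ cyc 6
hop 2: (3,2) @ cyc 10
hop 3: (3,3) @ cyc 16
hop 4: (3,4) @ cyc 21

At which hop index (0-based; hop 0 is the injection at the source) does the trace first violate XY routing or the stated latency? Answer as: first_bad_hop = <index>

[1] (+0,+1) / 5c ⇒ ok
[2] (+0,+1) / 4c ⇒ BAD: Δcyc=4≠L

first_bad_hop = 2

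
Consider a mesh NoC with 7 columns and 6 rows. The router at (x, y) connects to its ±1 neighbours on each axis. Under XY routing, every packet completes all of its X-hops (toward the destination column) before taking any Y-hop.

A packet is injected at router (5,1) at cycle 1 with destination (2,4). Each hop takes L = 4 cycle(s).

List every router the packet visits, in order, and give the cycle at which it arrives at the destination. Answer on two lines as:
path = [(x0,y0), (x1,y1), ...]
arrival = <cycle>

[0] x=5 y=1 t=1
[1] x=4 y=1 t=5 →W
[2] x=3 y=1 t=9 →W
[3] x=2 y=1 t=13 →W
[4] x=2 y=2 t=17 →N
[5] x=2 y=3 t=21 →N
[6] x=2 y=4 t=25 →N

path = [(5,1), (4,1), (3,1), (2,1), (2,2), (2,3), (2,4)]
arrival = 25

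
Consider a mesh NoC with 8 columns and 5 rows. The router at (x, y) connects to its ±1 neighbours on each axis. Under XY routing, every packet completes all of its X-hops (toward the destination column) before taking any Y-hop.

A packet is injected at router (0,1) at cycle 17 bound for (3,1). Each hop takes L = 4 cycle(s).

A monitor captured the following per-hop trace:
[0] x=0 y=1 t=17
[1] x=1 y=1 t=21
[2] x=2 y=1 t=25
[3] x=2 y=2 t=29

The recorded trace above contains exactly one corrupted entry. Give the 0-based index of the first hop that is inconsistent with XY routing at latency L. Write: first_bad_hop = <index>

first_bad_hop = 3

  1: Δx=+1 Δy=+0 Δt=4 [ok]
  2: Δx=+1 Δy=+0 Δt=4 [ok]
  3: Δx=+0 Δy=+1 Δt=4 [BAD: Y-move but x=2≠3]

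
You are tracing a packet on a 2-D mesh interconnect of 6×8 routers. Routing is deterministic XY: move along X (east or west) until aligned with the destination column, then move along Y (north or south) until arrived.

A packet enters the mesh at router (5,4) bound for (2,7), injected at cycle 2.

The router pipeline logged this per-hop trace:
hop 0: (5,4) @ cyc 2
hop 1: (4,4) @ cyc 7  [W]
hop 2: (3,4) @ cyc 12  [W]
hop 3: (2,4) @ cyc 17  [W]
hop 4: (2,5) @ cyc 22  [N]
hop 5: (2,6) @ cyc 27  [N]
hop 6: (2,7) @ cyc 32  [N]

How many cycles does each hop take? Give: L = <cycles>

cyc[1] − cyc[0] = 7 − 2 = 5.
That increment is L by definition: L = 5.

L = 5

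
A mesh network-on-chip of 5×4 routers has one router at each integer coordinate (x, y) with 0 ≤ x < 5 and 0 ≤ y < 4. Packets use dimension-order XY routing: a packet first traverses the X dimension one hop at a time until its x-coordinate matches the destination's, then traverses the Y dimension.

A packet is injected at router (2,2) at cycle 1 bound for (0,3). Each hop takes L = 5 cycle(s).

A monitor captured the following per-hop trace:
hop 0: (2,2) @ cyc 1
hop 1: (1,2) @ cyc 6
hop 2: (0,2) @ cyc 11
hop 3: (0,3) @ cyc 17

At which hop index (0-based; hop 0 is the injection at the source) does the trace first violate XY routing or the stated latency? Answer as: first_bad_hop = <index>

check 1→ d=(-1,0) cyc+5: ok
check 2→ d=(-1,0) cyc+5: ok
check 3→ d=(0,1) cyc+6: BAD: Δcyc=6≠L

first_bad_hop = 3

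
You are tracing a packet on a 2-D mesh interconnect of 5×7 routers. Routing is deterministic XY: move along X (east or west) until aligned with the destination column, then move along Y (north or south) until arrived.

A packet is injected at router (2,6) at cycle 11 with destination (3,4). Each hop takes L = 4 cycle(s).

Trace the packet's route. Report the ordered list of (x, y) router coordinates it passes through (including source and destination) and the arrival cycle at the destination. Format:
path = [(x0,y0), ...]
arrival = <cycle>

#0 — 2,6 | c11
#1 — 3,6 | c15 | E
#2 — 3,5 | c19 | S
#3 — 3,4 | c23 | S

path = [(2,6), (3,6), (3,5), (3,4)]
arrival = 23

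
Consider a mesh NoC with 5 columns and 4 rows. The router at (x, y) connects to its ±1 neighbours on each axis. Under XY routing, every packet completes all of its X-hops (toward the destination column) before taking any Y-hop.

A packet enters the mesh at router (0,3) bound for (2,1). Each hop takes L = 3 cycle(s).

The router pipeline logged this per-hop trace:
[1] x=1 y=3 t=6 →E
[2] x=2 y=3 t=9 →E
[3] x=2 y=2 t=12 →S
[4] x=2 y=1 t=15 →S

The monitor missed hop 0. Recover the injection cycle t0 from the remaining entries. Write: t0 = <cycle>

t0 = 3

cyc[1] = 6 and cyc[k] = t0 + k·L for every k.
t0 = cyc[1] − L = 6 − 3 = 3.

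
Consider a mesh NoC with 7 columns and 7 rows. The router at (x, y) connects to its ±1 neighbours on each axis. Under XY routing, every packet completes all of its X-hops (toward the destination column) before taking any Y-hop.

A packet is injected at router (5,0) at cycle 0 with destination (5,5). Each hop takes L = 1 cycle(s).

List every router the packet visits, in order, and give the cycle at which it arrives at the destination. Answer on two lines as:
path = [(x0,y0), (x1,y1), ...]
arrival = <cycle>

path = [(5,0), (5,1), (5,2), (5,3), (5,4), (5,5)]
arrival = 5

#0 — 5,0 | c0
#1 — 5,1 | c1 | N
#2 — 5,2 | c2 | N
#3 — 5,3 | c3 | N
#4 — 5,4 | c4 | N
#5 — 5,5 | c5 | N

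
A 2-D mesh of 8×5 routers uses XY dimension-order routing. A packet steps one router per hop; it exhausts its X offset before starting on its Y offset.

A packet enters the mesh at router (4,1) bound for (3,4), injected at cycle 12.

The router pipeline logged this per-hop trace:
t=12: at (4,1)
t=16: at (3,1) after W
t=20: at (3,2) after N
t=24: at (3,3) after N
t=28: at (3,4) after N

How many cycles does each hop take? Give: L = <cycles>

Between hops 0 and 1 the cycle counter advances 16 − 12 = 4.
Per-hop latency L = Δcyc = 4.

L = 4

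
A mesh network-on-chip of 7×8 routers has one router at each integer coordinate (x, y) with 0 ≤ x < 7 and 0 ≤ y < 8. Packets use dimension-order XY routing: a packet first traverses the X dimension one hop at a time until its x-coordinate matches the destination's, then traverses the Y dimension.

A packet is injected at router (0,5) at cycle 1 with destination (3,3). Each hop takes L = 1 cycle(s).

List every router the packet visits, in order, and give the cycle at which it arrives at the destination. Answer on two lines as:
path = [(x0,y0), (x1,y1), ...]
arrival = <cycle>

path = [(0,5), (1,5), (2,5), (3,5), (3,4), (3,3)]
arrival = 6

[0] x=0 y=5 t=1
[1] x=1 y=5 t=2 →E
[2] x=2 y=5 t=3 →E
[3] x=3 y=5 t=4 →E
[4] x=3 y=4 t=5 →S
[5] x=3 y=3 t=6 →S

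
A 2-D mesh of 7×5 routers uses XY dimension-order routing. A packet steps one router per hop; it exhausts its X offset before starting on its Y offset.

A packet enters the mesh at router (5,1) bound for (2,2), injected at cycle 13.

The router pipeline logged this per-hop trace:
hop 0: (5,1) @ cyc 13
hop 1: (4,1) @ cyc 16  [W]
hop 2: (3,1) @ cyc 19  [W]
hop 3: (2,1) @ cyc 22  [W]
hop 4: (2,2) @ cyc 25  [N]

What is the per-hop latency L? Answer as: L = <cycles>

L = 3

From hop 0 (13) to hop 1 (16): +3 cycles.
Per-hop latency L = Δcyc = 3.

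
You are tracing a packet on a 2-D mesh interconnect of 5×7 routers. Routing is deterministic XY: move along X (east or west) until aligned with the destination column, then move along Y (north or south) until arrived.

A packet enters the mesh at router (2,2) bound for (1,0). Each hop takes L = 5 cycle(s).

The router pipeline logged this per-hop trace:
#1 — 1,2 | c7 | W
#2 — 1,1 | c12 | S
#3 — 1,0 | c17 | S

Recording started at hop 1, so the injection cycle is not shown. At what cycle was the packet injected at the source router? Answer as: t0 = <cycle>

t0 = 2

cyc[1] = 7 and cyc[k] = t0 + k·L for every k.
t0 = cyc[1] − L = 7 − 5 = 2.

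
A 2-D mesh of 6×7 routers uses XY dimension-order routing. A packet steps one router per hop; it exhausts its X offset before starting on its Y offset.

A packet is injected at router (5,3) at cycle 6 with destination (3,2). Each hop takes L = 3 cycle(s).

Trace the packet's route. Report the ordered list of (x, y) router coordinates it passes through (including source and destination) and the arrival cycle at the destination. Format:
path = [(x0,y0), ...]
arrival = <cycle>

path = [(5,3), (4,3), (3,3), (3,2)]
arrival = 15

src (5,3)  cyc=6
W→(4,3)  cyc=9
W→(3,3)  cyc=12
S→(3,2)  cyc=15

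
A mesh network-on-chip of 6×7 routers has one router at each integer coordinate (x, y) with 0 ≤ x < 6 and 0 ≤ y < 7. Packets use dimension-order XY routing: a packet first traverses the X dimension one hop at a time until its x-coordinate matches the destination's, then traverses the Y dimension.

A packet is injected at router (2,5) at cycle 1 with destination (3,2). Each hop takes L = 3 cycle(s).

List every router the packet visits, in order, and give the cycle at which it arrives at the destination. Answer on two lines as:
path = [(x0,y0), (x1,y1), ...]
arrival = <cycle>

path = [(2,5), (3,5), (3,4), (3,3), (3,2)]
arrival = 13

t=1: at (2,5)
t=4: at (3,5) after E
t=7: at (3,4) after S
t=10: at (3,3) after S
t=13: at (3,2) after S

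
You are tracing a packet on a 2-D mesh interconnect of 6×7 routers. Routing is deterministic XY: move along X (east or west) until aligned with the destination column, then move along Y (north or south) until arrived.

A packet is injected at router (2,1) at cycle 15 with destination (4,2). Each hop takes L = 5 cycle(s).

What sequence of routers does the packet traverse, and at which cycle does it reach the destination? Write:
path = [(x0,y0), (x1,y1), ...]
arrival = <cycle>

t=15: at (2,1)
t=20: at (3,1) after E
t=25: at (4,1) after E
t=30: at (4,2) after N

path = [(2,1), (3,1), (4,1), (4,2)]
arrival = 30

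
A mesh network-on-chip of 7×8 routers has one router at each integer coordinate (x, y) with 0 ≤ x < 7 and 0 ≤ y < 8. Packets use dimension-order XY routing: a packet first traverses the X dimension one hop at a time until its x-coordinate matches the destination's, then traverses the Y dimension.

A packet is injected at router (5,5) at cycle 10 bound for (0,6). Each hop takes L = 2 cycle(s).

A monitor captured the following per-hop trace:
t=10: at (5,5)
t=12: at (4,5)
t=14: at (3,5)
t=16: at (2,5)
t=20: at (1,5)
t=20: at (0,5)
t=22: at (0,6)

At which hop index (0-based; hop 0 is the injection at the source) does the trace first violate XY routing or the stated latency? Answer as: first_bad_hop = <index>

first_bad_hop = 4

  1: Δx=-1 Δy=+0 Δt=2 [ok]
  2: Δx=-1 Δy=+0 Δt=2 [ok]
  3: Δx=-1 Δy=+0 Δt=2 [ok]
  4: Δx=-1 Δy=+0 Δt=4 [BAD: Δcyc=4≠L]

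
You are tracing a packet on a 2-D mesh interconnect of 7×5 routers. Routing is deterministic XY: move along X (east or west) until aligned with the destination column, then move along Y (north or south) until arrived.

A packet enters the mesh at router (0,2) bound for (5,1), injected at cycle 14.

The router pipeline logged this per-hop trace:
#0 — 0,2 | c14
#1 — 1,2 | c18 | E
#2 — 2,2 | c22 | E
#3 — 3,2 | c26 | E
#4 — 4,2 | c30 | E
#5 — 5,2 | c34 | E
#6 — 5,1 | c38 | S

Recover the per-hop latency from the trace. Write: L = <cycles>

From hop 0 (14) to hop 1 (18): +4 cycles.
One hop costs L cycles, so L = 4.

L = 4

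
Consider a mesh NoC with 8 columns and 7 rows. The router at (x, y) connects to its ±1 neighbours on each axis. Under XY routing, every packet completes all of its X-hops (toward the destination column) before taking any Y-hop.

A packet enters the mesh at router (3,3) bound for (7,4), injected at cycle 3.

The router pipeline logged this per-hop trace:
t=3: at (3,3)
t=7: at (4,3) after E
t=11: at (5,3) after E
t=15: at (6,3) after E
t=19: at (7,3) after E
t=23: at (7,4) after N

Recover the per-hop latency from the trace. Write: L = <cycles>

cyc[1] − cyc[0] = 7 − 3 = 4.
Per-hop latency L = Δcyc = 4.

L = 4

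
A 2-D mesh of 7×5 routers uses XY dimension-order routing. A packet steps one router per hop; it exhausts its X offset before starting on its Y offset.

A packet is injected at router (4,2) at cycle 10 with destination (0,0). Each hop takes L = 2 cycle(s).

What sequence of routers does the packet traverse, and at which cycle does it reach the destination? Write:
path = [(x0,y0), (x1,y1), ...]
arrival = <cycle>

path = [(4,2), (3,2), (2,2), (1,2), (0,2), (0,1), (0,0)]
arrival = 22

#0 — 4,2 | c10
#1 — 3,2 | c12 | W
#2 — 2,2 | c14 | W
#3 — 1,2 | c16 | W
#4 — 0,2 | c18 | W
#5 — 0,1 | c20 | S
#6 — 0,0 | c22 | S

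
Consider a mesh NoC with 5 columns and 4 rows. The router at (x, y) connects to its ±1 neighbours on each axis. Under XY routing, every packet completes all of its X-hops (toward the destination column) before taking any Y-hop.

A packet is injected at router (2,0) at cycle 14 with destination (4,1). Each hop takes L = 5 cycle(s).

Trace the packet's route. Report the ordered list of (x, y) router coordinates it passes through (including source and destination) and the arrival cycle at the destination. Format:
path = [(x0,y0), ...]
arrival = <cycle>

  0. router=(2,0) cycle=14 (inject)
  1. router=(3,0) cycle=19 dir=E
  2. router=(4,0) cycle=24 dir=E
  3. router=(4,1) cycle=29 dir=N

path = [(2,0), (3,0), (4,0), (4,1)]
arrival = 29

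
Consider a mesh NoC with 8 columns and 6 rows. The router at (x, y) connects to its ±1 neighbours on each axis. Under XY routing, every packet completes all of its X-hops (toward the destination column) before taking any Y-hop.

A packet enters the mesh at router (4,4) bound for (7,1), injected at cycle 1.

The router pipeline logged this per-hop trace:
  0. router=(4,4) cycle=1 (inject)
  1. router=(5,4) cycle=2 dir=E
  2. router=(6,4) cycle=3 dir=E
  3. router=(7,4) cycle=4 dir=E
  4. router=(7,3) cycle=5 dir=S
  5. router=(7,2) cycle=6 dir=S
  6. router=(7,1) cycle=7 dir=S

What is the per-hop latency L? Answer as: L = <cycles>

L = 1

From hop 0 (1) to hop 1 (2): +1 cycles.
One hop costs L cycles, so L = 1.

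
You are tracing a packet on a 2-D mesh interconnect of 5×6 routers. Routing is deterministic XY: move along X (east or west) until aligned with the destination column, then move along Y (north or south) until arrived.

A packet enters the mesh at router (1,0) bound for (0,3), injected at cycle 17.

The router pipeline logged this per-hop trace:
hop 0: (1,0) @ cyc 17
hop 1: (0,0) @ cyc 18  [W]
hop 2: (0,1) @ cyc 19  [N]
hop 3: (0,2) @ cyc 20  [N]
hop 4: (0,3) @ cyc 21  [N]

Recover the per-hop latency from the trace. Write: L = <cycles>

cyc[1] − cyc[0] = 18 − 17 = 1.
That increment is L by definition: L = 1.

L = 1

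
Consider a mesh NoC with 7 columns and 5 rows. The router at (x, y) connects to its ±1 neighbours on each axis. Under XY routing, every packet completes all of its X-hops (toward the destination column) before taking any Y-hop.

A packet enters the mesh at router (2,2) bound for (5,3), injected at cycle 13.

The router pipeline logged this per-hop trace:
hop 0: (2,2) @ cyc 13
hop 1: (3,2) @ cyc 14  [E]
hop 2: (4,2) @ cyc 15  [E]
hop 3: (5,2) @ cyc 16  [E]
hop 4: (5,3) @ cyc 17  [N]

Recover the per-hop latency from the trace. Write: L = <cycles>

L = 1

Δcyc across hop 0→1: 14 − 13 = 1.
Per-hop latency L = Δcyc = 1.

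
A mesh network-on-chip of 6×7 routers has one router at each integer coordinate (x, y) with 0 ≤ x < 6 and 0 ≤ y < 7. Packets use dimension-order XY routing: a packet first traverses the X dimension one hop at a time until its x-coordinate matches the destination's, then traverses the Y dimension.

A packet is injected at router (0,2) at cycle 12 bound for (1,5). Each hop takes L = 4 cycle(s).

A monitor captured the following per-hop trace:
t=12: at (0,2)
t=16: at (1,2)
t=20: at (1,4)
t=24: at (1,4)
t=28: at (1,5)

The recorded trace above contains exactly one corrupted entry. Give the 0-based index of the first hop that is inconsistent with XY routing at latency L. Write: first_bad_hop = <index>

check 1→ d=(1,0) cyc+4: ok
check 2→ d=(0,2) cyc+4: BAD: non-unit step

first_bad_hop = 2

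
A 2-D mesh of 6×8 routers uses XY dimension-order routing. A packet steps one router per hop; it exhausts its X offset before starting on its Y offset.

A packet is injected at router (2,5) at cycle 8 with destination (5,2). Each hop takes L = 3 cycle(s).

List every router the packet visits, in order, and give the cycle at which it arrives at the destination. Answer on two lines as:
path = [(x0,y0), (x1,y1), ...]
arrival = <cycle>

src (2,5)  cyc=8
E→(3,5)  cyc=11
E→(4,5)  cyc=14
E→(5,5)  cyc=17
S→(5,4)  cyc=20
S→(5,3)  cyc=23
S→(5,2)  cyc=26

path = [(2,5), (3,5), (4,5), (5,5), (5,4), (5,3), (5,2)]
arrival = 26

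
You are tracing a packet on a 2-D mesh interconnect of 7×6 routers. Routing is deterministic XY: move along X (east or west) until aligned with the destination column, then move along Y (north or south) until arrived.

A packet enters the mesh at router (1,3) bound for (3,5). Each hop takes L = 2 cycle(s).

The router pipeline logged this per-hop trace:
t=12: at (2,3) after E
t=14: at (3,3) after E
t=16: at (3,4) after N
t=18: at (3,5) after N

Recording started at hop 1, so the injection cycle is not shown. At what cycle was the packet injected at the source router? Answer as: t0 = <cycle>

The first recorded entry is hop 1 at cycle 12.
Subtract one hop: t0 = 12 − 2 = 10.

t0 = 10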